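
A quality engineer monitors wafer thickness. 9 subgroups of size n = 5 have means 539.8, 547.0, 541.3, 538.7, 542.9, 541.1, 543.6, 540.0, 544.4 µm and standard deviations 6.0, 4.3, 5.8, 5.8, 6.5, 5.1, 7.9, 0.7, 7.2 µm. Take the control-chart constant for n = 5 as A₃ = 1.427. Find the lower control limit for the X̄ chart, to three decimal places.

X̄̄ = (539.8 + 547.0 + 541.3 + 538.7 + 542.9 + 541.1 + 543.6 + 540.0 + 544.4) / 9 = 542.0889
s̄ = (6.0 + 4.3 + 5.8 + 5.8 + 6.5 + 5.1 + 7.9 + 0.7 + 7.2) / 9 = 5.4778
LCL = X̄̄ − A₃·s̄ = 542.0889 − 1.427 × 5.4778 = 534.2721

534.272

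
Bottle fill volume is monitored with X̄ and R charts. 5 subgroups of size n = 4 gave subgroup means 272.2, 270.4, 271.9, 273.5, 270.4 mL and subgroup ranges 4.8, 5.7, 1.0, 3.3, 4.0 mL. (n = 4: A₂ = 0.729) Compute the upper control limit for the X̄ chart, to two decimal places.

X̄̄ = (272.2 + 270.4 + 271.9 + 273.5 + 270.4) / 5 = 1358.4000 / 5 = 271.6800
R̄ = (4.8 + 5.7 + 1.0 + 3.3 + 4.0) / 5 = 18.8000 / 5 = 3.7600
UCL = X̄̄ + A₂·R̄ = 271.6800 + 0.729 × 3.7600 = 274.4210

274.42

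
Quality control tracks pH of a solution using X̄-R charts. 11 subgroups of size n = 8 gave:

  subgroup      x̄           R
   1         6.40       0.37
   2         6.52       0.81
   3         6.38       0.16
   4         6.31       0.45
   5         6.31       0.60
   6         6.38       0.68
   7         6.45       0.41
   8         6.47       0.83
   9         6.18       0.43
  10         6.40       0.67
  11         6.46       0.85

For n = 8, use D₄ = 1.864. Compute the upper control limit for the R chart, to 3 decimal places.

R̄ = (0.37 + 0.81 + 0.16 + 0.45 + 0.60 + 0.68 + 0.41 + 0.83 + 0.43 + 0.67 + 0.85) / 11 = 6.2600 / 11 = 0.5691
UCL_R = D₄·R̄ = 1.864 × 0.5691 = 1.0608

1.061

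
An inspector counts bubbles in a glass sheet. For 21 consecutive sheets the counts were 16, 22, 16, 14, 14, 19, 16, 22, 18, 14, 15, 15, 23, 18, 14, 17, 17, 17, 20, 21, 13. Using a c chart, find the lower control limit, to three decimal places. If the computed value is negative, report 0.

4.752

c̄ = (16 + 22 + 16 + 14 + 14 + 19 + 16 + 22 + 18 + 14 + 15 + 15 + 23 + 18 + 14 + 17 + 17 + 17 + 20 + 21 + 13) / 21 = 361 / 21 = 17.1905
LCL = c̄ − 3√c̄ = 17.1905 − 3 × 4.1461 = 4.7521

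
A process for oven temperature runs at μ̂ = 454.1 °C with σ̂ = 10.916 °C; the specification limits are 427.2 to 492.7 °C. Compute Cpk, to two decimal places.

0.82

Cpu = (USL − μ̂) / (3σ̂) = (492.7 − 454.1) / (3 × 10.916) = 1.1787; Cpl = (μ̂ − LSL) / (3σ̂) = (454.1 − 427.2) / (3 × 10.916) = 0.8214; Cpk = min(Cpu, Cpl) = 0.8214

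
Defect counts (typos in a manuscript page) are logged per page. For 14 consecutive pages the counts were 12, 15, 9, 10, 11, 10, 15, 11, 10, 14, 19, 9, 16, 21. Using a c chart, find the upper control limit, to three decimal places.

23.817

c̄ = (12 + 15 + 9 + 10 + 11 + 10 + 15 + 11 + 10 + 14 + 19 + 9 + 16 + 21) / 14 = 182 / 14 = 13.0000
UCL = c̄ + 3√c̄ = 13.0000 + 3 × √13.0000 = 13.0000 + 3 × 3.6056 = 23.8167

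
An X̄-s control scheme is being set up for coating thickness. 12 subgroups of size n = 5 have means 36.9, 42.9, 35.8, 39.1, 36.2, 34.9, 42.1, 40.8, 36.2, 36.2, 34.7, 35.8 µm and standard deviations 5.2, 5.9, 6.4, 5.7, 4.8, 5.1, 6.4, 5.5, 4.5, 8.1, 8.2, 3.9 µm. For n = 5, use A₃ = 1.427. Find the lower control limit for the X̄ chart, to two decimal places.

X̄̄ = (36.9 + 42.9 + 35.8 + 39.1 + 36.2 + 34.9 + 42.1 + 40.8 + 36.2 + 36.2 + 34.7 + 35.8) / 12 = 37.6333
s̄ = (5.2 + 5.9 + 6.4 + 5.7 + 4.8 + 5.1 + 6.4 + 5.5 + 4.5 + 8.1 + 8.2 + 3.9) / 12 = 5.8083
LCL = X̄̄ − A₃·s̄ = 37.6333 − 1.427 × 5.8083 = 29.3448

29.34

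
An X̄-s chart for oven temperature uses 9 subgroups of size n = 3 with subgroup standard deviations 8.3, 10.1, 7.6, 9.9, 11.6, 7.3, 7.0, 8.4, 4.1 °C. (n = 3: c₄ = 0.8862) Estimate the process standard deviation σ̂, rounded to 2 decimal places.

s̄ = (8.3 + 10.1 + 7.6 + 9.9 + 11.6 + 7.3 + 7.0 + 8.4 + 4.1) / 9 = 8.2556
σ̂ = s̄ / c₄ = 8.2556 / 0.8862 = 9.3157

9.32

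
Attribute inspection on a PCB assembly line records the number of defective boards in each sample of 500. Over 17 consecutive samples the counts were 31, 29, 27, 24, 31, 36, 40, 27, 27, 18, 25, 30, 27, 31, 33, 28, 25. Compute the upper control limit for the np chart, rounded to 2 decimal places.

p̄ = Σdᵢ / (k·n) = 489 / (17 × 500) = 0.05753
UCL = np̄ + 3·√(np̄(1−p̄)) = 28.7647 + 3 × √(28.7647×0.94247) = 28.7647 + 3 × 5.2067 = 44.3849

44.38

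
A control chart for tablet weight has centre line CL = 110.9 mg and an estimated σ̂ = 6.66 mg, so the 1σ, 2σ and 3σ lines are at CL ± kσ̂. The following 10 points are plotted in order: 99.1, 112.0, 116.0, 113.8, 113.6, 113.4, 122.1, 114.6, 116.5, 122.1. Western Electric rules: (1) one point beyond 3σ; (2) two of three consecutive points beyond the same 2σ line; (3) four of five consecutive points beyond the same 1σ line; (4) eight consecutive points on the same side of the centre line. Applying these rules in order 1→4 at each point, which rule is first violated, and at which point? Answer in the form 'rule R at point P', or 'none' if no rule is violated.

rule 4 at point 9

Zone of each point (C = within 1σ̂, B = 1σ̂–2σ̂, A = 2σ̂–3σ̂, * = beyond 3σ̂; sign = side of CL): 1:-B, 2:+C, 3:+C, 4:+C, 5:+C, 6:+C, 7:+B, 8:+C, 9:+C, 10:+B
Rule 4 (eight consecutive points on the same side of the centre line) is satisfied at point 9.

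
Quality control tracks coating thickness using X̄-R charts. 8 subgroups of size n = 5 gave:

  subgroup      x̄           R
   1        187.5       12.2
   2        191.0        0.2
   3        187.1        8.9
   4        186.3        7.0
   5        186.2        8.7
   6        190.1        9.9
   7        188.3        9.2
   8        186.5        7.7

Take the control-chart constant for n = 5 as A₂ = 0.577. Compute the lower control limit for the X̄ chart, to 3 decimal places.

183.273

X̄̄ = (187.5 + 191.0 + 187.1 + 186.3 + 186.2 + 190.1 + 188.3 + 186.5) / 8 = 1503.0000 / 8 = 187.8750
R̄ = (12.2 + 0.2 + 8.9 + 7.0 + 8.7 + 9.9 + 9.2 + 7.7) / 8 = 63.8000 / 8 = 7.9750
LCL = X̄̄ − A₂·R̄ = 187.8750 − 0.577 × 7.9750 = 183.2734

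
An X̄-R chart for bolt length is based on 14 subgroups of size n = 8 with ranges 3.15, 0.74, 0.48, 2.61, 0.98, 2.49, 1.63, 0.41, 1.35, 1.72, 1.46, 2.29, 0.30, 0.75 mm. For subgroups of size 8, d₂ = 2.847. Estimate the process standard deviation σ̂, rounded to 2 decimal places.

0.51

R̄ = (3.15 + 0.74 + 0.48 + 2.61 + 0.98 + 2.49 + 1.63 + 0.41 + 1.35 + 1.72 + 1.46 + 2.29 + 0.30 + 0.75) / 14 = 1.4543
σ̂ = R̄ / d₂ = 1.4543 / 2.847 = 0.5108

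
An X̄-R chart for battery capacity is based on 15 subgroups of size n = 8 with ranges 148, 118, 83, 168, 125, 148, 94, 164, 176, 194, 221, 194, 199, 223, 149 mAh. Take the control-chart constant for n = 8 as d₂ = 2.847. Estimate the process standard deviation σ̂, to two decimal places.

R̄ = (148 + 118 + 83 + 168 + 125 + 148 + 94 + 164 + 176 + 194 + 221 + 194 + 199 + 223 + 149) / 15 = 160.2667
σ̂ = R̄ / d₂ = 160.2667 / 2.847 = 56.2932

56.29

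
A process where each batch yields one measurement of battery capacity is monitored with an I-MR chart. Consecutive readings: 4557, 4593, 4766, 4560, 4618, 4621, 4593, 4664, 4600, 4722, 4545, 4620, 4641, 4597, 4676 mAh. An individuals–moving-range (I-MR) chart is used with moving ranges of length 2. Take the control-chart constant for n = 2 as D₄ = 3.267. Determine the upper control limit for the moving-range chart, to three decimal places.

269.994

Moving ranges: 36, 173, 206, 58, 3, 28, 71, 64, 122, 177, 75, 21, 44, 79; M̄R̄ = 1157.0000 / 14 = 82.6429
UCL_MR = D₄·M̄R̄ = 3.267 × 82.6429 = 269.9942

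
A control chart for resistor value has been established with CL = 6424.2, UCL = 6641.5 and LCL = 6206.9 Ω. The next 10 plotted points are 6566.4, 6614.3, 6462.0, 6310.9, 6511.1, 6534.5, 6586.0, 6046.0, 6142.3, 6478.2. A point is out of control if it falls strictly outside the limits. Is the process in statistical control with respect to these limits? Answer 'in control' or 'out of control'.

Compare each point to [6206.9, 6641.5]: sample 8 = 6046.0 < LCL; sample 9 = 6142.3 < LCL.

out of control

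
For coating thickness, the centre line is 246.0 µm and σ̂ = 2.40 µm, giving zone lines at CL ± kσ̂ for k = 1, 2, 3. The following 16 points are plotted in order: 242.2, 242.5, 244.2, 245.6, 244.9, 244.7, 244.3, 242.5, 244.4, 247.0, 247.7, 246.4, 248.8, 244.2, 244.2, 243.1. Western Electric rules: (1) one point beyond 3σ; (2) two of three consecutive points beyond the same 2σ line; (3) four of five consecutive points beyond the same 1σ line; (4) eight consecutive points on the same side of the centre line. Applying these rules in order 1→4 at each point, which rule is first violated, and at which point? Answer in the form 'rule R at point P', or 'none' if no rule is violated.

Zone of each point (C = within 1σ̂, B = 1σ̂–2σ̂, A = 2σ̂–3σ̂, * = beyond 3σ̂; sign = side of CL): 1:-B, 2:-B, 3:-C, 4:-C, 5:-C, 6:-C, 7:-C, 8:-B, 9:-C, 10:+C, 11:+C, 12:+C, 13:+B, 14:-C, 15:-C, 16:-B
Rule 4 (eight consecutive points on the same side of the centre line) is satisfied at point 8.

rule 4 at point 8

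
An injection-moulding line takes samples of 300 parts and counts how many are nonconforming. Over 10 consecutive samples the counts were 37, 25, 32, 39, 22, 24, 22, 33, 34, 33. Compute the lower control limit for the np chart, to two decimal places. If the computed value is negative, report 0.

14.49

p̄ = Σdᵢ / (k·n) = 301 / (10 × 300) = 0.10033
LCL = np̄ − 3·√(np̄(1−p̄)) = 30.1000 − 3 × 5.2038 = 14.4885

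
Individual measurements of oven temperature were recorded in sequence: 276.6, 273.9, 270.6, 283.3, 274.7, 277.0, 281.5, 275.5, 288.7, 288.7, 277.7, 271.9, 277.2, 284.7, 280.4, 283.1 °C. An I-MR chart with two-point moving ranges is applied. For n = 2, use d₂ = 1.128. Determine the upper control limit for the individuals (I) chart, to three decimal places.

X̄ = (276.6 + 273.9 + 270.6 + 283.3 + 274.7 + 277.0 + 281.5 + 275.5 + 288.7 + 288.7 + 277.7 + 271.9 + 277.2 + 284.7 + 280.4 + 283.1) / 16 = 279.0938
Moving ranges: 2.7, 3.3, 12.7, 8.6, 2.3, 4.5, 6.0, 13.2, 0.0, 11.0, 5.8, 5.3, 7.5, 4.3, 2.7; M̄R̄ = 89.9000 / 15 = 5.9933
UCL = X̄ + 3·M̄R̄/d₂ = 279.0938 + 3 × 5.9933 / 1.128 = 295.0335

295.033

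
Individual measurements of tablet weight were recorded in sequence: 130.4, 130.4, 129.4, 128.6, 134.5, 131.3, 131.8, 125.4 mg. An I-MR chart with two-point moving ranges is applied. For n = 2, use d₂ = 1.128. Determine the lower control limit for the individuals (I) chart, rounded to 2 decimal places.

123.46

X̄ = (130.4 + 130.4 + 129.4 + 128.6 + 134.5 + 131.3 + 131.8 + 125.4) / 8 = 130.2250
Moving ranges: 0.0, 1.0, 0.8, 5.9, 3.2, 0.5, 6.4; M̄R̄ = 17.8000 / 7 = 2.5429
LCL = X̄ − 3·M̄R̄/d₂ = 130.2250 − 3 × 2.5429 / 1.128 = 123.4621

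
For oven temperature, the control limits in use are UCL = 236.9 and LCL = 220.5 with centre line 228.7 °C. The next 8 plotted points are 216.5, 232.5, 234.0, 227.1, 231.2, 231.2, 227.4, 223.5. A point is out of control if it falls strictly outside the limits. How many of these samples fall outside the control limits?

1

Compare each point to [220.5, 236.9]: sample 1 = 216.5 < LCL.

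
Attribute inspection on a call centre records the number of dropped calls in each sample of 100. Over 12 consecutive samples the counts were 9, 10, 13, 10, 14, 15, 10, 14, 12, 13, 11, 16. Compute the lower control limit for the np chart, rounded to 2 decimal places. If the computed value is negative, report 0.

p̄ = Σdᵢ / (k·n) = 147 / (12 × 100) = 0.12250
LCL = np̄ − 3·√(np̄(1−p̄)) = 12.2500 − 3 × 3.2786 = 2.4141

2.41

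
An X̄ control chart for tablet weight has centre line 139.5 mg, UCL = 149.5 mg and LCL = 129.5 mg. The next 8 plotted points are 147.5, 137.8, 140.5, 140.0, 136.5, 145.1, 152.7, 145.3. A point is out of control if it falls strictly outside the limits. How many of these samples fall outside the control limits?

1

Compare each point to [129.5, 149.5]: sample 7 = 152.7 > UCL.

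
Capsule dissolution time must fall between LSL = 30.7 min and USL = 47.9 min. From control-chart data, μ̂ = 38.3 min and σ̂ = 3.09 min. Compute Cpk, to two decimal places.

Cpu = (USL − μ̂) / (3σ̂) = (47.9 − 38.3) / (3 × 3.09) = 1.0356; Cpl = (μ̂ − LSL) / (3σ̂) = (38.3 − 30.7) / (3 × 3.09) = 0.8198; Cpk = min(Cpu, Cpl) = 0.8198

0.82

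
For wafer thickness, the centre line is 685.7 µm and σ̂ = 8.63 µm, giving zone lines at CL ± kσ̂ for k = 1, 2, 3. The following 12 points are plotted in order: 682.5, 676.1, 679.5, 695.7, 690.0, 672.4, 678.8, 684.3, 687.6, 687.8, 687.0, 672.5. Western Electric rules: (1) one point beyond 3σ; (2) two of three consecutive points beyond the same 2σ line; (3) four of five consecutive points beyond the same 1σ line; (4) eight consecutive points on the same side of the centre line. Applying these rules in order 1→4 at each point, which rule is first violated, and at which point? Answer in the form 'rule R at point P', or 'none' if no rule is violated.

none

Zone of each point (C = within 1σ̂, B = 1σ̂–2σ̂, A = 2σ̂–3σ̂, * = beyond 3σ̂; sign = side of CL): 1:-C, 2:-B, 3:-C, 4:+B, 5:+C, 6:-B, 7:-C, 8:-C, 9:+C, 10:+C, 11:+C, 12:-B
No rule fires across all 12 points.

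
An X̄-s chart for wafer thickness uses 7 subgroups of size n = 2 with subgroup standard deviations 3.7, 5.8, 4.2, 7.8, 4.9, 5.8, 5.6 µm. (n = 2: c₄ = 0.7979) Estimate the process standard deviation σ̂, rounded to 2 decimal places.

6.77

s̄ = (3.7 + 5.8 + 4.2 + 7.8 + 4.9 + 5.8 + 5.6) / 7 = 5.4000
σ̂ = s̄ / c₄ = 5.4000 / 0.7979 = 6.7678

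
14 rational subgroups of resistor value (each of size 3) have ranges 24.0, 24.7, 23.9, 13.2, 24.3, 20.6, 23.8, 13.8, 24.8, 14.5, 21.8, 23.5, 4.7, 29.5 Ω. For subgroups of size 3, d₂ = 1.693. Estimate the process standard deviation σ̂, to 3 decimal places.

R̄ = (24.0 + 24.7 + 23.9 + 13.2 + 24.3 + 20.6 + 23.8 + 13.8 + 24.8 + 14.5 + 21.8 + 23.5 + 4.7 + 29.5) / 14 = 20.5071
σ̂ = R̄ / d₂ = 20.5071 / 1.693 = 12.1129

12.113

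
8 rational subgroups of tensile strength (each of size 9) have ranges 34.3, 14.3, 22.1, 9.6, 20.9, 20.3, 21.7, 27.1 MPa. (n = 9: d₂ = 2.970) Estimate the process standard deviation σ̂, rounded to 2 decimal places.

7.17

R̄ = (34.3 + 14.3 + 22.1 + 9.6 + 20.9 + 20.3 + 21.7 + 27.1) / 8 = 21.2875
σ̂ = R̄ / d₂ = 21.2875 / 2.970 = 7.1675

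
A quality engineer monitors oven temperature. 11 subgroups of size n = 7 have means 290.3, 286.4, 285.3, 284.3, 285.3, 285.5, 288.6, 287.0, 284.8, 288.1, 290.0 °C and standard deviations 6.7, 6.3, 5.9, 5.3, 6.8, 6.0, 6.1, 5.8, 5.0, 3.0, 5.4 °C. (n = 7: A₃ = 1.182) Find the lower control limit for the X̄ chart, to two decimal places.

280.18

X̄̄ = (290.3 + 286.4 + 285.3 + 284.3 + 285.3 + 285.5 + 288.6 + 287.0 + 284.8 + 288.1 + 290.0) / 11 = 286.8727
s̄ = (6.7 + 6.3 + 5.9 + 5.3 + 6.8 + 6.0 + 6.1 + 5.8 + 5.0 + 3.0 + 5.4) / 11 = 5.6636
LCL = X̄̄ − A₃·s̄ = 286.8727 − 1.182 × 5.6636 = 280.1783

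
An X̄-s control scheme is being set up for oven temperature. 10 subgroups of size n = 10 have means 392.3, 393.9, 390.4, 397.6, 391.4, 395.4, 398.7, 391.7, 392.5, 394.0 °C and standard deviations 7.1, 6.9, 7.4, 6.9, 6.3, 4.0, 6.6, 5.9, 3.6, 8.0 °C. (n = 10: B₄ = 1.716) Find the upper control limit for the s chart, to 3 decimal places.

s̄ = (7.1 + 6.9 + 7.4 + 6.9 + 6.3 + 4.0 + 6.6 + 5.9 + 3.6 + 8.0) / 10 = 6.2700
UCL_s = B₄·s̄ = 1.716 × 6.2700 = 10.7593

10.759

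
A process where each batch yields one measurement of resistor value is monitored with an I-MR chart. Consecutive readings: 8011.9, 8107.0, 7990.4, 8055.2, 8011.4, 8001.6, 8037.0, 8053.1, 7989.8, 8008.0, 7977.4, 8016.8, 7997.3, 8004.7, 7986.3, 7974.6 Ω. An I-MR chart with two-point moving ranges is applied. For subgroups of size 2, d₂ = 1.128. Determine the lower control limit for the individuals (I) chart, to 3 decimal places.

X̄ = (8011.9 + 8107.0 + 7990.4 + 8055.2 + 8011.4 + 8001.6 + 8037.0 + 8053.1 + 7989.8 + 8008.0 + 7977.4 + 8016.8 + 7997.3 + 8004.7 + 7986.3 + 7974.6) / 16 = 8013.9062
Moving ranges: 95.1, 116.6, 64.8, 43.8, 9.8, 35.4, 16.1, 63.3, 18.2, 30.6, 39.4, 19.5, 7.4, 18.4, 11.7; M̄R̄ = 590.1000 / 15 = 39.3400
LCL = X̄ − 3·M̄R̄/d₂ = 8013.9062 − 3 × 39.3400 / 1.128 = 7909.2786

7909.279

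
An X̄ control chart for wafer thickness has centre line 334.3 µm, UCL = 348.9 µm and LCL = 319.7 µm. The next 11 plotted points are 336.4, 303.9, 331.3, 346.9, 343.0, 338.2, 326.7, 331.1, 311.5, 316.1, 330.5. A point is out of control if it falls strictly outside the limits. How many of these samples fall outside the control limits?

3

Compare each point to [319.7, 348.9]: sample 2 = 303.9 < LCL; sample 9 = 311.5 < LCL; sample 10 = 316.1 < LCL.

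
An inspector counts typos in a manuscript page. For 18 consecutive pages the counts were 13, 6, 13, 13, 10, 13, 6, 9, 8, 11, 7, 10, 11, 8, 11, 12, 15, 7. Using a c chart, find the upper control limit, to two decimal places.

c̄ = (13 + 6 + 13 + 13 + 10 + 13 + 6 + 9 + 8 + 11 + 7 + 10 + 11 + 8 + 11 + 12 + 15 + 7) / 18 = 183 / 18 = 10.1667
UCL = c̄ + 3√c̄ = 10.1667 + 3 × √10.1667 = 10.1667 + 3 × 3.1885 = 19.7322

19.73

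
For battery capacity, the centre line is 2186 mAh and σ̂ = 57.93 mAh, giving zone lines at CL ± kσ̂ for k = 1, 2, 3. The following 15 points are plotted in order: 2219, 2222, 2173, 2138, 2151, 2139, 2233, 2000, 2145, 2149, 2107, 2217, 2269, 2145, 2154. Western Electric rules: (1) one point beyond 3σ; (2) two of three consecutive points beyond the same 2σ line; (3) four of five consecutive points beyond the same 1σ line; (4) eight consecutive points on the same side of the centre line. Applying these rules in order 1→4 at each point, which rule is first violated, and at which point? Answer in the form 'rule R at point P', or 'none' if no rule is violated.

rule 1 at point 8

Zone of each point (C = within 1σ̂, B = 1σ̂–2σ̂, A = 2σ̂–3σ̂, * = beyond 3σ̂; sign = side of CL): 1:+C, 2:+C, 3:-C, 4:-C, 5:-C, 6:-C, 7:+C, 8:-*, 9:-C, 10:-C, 11:-B, 12:+C, 13:+B, 14:-C, 15:-C
Rule 1 (one point beyond the 3σ limits) is satisfied at point 8.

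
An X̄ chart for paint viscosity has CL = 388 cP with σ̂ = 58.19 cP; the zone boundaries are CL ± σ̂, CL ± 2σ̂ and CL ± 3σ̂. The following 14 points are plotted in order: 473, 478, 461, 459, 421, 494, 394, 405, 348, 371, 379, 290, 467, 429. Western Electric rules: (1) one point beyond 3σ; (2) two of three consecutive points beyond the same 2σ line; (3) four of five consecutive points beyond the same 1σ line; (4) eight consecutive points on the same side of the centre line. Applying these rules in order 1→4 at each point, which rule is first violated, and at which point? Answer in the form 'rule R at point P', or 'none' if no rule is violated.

rule 3 at point 4

Zone of each point (C = within 1σ̂, B = 1σ̂–2σ̂, A = 2σ̂–3σ̂, * = beyond 3σ̂; sign = side of CL): 1:+B, 2:+B, 3:+B, 4:+B, 5:+C, 6:+B, 7:+C, 8:+C, 9:-C, 10:-C, 11:-C, 12:-B, 13:+B, 14:+C
Rule 3 (four of five consecutive points beyond the same 1σ limit) is satisfied at point 4.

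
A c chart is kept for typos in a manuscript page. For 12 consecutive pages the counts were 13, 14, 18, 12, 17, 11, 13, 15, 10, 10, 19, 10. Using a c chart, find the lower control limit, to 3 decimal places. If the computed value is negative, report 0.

c̄ = (13 + 14 + 18 + 12 + 17 + 11 + 13 + 15 + 10 + 10 + 19 + 10) / 12 = 162 / 12 = 13.5000
LCL = c̄ − 3√c̄ = 13.5000 − 3 × 3.6742 = 2.4773

2.477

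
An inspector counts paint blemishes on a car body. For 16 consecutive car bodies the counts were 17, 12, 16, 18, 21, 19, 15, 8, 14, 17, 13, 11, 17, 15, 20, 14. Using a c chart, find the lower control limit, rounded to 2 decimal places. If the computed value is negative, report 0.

3.65

c̄ = (17 + 12 + 16 + 18 + 21 + 19 + 15 + 8 + 14 + 17 + 13 + 11 + 17 + 15 + 20 + 14) / 16 = 247 / 16 = 15.4375
LCL = c̄ − 3√c̄ = 15.4375 − 3 × 3.9291 = 3.6503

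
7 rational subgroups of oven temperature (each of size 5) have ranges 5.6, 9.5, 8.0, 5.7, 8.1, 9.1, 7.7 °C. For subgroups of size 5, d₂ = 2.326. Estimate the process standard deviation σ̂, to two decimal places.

3.30

R̄ = (5.6 + 9.5 + 8.0 + 5.7 + 8.1 + 9.1 + 7.7) / 7 = 7.6714
σ̂ = R̄ / d₂ = 7.6714 / 2.326 = 3.2981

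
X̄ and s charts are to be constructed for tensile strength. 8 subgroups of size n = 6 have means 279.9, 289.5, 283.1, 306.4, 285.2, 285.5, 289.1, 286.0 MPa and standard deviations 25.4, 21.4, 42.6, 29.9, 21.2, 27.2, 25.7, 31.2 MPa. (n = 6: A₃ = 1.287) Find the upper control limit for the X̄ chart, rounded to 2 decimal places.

X̄̄ = (279.9 + 289.5 + 283.1 + 306.4 + 285.2 + 285.5 + 289.1 + 286.0) / 8 = 288.0875
s̄ = (25.4 + 21.4 + 42.6 + 29.9 + 21.2 + 27.2 + 25.7 + 31.2) / 8 = 28.0750
UCL = X̄̄ + A₃·s̄ = 288.0875 + 1.287 × 28.0750 = 324.2200

324.22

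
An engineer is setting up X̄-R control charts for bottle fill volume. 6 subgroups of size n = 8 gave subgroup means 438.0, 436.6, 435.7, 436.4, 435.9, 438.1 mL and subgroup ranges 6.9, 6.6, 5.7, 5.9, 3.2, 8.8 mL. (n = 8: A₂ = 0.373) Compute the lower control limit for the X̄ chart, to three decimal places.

434.477

X̄̄ = (438.0 + 436.6 + 435.7 + 436.4 + 435.9 + 438.1) / 6 = 2620.7000 / 6 = 436.7833
R̄ = (6.9 + 6.6 + 5.7 + 5.9 + 3.2 + 8.8) / 6 = 37.1000 / 6 = 6.1833
LCL = X̄̄ − A₂·R̄ = 436.7833 − 0.373 × 6.1833 = 434.4769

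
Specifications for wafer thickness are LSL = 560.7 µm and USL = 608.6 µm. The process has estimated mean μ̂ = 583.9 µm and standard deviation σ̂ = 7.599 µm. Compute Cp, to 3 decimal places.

1.051

Cp = (USL − LSL) / (6σ̂) = (608.6 − 560.7) / (6 × 7.599) = 47.9000 / 45.5940 = 1.0506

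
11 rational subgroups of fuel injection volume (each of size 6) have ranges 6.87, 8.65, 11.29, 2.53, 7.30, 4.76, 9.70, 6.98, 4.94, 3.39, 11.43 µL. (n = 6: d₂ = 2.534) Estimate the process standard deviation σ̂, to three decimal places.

2.793

R̄ = (6.87 + 8.65 + 11.29 + 2.53 + 7.30 + 4.76 + 9.70 + 6.98 + 4.94 + 3.39 + 11.43) / 11 = 7.0764
σ̂ = R̄ / d₂ = 7.0764 / 2.534 = 2.7926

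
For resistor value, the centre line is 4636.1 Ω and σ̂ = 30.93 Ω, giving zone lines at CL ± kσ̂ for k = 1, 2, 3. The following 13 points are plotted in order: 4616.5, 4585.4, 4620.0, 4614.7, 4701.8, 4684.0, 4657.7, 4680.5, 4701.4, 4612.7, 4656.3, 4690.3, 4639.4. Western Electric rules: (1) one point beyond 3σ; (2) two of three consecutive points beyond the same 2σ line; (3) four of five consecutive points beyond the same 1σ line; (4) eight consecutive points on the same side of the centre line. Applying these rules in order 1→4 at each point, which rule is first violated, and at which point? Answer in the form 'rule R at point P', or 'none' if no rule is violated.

rule 3 at point 9

Zone of each point (C = within 1σ̂, B = 1σ̂–2σ̂, A = 2σ̂–3σ̂, * = beyond 3σ̂; sign = side of CL): 1:-C, 2:-B, 3:-C, 4:-C, 5:+A, 6:+B, 7:+C, 8:+B, 9:+A, 10:-C, 11:+C, 12:+B, 13:+C
Rule 3 (four of five consecutive points beyond the same 1σ limit) is satisfied at point 9.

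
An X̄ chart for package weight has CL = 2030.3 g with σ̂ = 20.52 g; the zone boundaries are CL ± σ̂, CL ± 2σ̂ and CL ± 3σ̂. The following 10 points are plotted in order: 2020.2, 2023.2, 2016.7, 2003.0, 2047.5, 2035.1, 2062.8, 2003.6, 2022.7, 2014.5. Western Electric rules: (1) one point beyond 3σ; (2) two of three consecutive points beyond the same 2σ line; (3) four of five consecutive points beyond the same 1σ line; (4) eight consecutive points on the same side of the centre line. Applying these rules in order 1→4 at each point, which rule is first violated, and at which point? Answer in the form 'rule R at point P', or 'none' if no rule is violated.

none

Zone of each point (C = within 1σ̂, B = 1σ̂–2σ̂, A = 2σ̂–3σ̂, * = beyond 3σ̂; sign = side of CL): 1:-C, 2:-C, 3:-C, 4:-B, 5:+C, 6:+C, 7:+B, 8:-B, 9:-C, 10:-C
No rule fires across all 10 points.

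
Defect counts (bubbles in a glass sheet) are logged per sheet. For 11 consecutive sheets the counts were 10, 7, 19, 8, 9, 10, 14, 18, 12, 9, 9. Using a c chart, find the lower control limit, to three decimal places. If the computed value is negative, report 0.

1.251

c̄ = (10 + 7 + 19 + 8 + 9 + 10 + 14 + 18 + 12 + 9 + 9) / 11 = 125 / 11 = 11.3636
LCL = c̄ − 3√c̄ = 11.3636 − 3 × 3.3710 = 1.2506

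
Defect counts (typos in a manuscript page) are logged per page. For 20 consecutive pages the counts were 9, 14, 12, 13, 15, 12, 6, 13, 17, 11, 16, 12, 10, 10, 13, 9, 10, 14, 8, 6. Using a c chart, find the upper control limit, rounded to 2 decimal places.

21.67

c̄ = (9 + 14 + 12 + 13 + 15 + 12 + 6 + 13 + 17 + 11 + 16 + 12 + 10 + 10 + 13 + 9 + 10 + 14 + 8 + 6) / 20 = 230 / 20 = 11.5000
UCL = c̄ + 3√c̄ = 11.5000 + 3 × √11.5000 = 11.5000 + 3 × 3.3912 = 21.6735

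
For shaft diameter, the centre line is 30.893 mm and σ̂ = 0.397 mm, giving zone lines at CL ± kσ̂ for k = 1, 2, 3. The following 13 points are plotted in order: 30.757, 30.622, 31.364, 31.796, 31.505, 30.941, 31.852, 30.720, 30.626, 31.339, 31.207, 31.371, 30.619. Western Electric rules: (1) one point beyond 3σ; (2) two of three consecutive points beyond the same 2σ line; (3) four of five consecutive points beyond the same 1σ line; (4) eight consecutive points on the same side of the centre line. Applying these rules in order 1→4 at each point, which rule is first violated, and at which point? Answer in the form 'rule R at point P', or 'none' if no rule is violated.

Zone of each point (C = within 1σ̂, B = 1σ̂–2σ̂, A = 2σ̂–3σ̂, * = beyond 3σ̂; sign = side of CL): 1:-C, 2:-C, 3:+B, 4:+A, 5:+B, 6:+C, 7:+A, 8:-C, 9:-C, 10:+B, 11:+C, 12:+B, 13:-C
Rule 3 (four of five consecutive points beyond the same 1σ limit) is satisfied at point 7.

rule 3 at point 7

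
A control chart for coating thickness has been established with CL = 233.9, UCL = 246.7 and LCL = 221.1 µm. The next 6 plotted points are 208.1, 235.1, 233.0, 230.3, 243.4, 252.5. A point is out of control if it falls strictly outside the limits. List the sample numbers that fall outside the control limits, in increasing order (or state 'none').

1, 6

Compare each point to [221.1, 246.7]: sample 1 = 208.1 < LCL; sample 6 = 252.5 > UCL.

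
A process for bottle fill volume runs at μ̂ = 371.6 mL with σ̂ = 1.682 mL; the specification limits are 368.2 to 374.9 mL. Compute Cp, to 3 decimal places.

Cp = (USL − LSL) / (6σ̂) = (374.9 − 368.2) / (6 × 1.682) = 6.7000 / 10.0920 = 0.6639

0.664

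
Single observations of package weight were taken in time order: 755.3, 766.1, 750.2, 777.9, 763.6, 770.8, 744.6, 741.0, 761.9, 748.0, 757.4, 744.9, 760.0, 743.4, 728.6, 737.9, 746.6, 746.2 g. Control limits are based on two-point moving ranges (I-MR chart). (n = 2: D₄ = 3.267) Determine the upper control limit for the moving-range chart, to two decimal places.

Moving ranges: 10.8, 15.9, 27.7, 14.3, 7.2, 26.2, 3.6, 20.9, 13.9, 9.4, 12.5, 15.1, 16.6, 14.8, 9.3, 8.7, 0.4; M̄R̄ = 227.3000 / 17 = 13.3706
UCL_MR = D₄·M̄R̄ = 3.267 × 13.3706 = 43.6817

43.68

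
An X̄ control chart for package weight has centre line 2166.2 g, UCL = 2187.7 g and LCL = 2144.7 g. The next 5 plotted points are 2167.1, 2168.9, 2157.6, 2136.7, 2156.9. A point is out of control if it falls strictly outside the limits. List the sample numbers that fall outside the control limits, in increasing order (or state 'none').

Compare each point to [2144.7, 2187.7]: sample 4 = 2136.7 < LCL.

4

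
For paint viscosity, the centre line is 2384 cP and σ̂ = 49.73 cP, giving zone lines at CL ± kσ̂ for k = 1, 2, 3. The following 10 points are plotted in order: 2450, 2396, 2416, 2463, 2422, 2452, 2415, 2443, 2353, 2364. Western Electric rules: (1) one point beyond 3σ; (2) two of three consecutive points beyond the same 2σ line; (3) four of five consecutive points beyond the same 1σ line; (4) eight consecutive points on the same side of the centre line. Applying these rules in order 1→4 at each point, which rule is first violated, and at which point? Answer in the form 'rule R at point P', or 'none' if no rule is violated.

Zone of each point (C = within 1σ̂, B = 1σ̂–2σ̂, A = 2σ̂–3σ̂, * = beyond 3σ̂; sign = side of CL): 1:+B, 2:+C, 3:+C, 4:+B, 5:+C, 6:+B, 7:+C, 8:+B, 9:-C, 10:-C
Rule 4 (eight consecutive points on the same side of the centre line) is satisfied at point 8.

rule 4 at point 8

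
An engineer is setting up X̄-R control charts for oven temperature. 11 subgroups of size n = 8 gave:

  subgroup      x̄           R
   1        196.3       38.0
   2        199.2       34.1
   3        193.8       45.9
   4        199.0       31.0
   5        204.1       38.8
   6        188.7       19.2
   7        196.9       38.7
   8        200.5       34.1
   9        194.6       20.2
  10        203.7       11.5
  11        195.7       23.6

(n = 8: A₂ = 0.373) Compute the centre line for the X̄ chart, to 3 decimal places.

197.500

X̄̄ = (196.3 + 199.2 + 193.8 + 199.0 + 204.1 + 188.7 + 196.9 + 200.5 + 194.6 + 203.7 + 195.7) / 11 = 2172.5000 / 11 = 197.5000
CL = X̄̄ = 197.5000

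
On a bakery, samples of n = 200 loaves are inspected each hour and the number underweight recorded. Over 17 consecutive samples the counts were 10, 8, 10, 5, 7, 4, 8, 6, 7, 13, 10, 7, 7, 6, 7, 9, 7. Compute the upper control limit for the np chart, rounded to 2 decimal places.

15.87

p̄ = Σdᵢ / (k·n) = 131 / (17 × 200) = 0.03853
UCL = np̄ + 3·√(np̄(1−p̄)) = 7.7059 + 3 × √(7.7059×0.96147) = 7.7059 + 3 × 2.7219 = 15.8717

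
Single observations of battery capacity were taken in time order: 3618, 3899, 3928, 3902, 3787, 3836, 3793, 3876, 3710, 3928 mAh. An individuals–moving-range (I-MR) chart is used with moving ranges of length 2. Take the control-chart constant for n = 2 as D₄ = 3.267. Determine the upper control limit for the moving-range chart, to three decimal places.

Moving ranges: 281, 29, 26, 115, 49, 43, 83, 166, 218; M̄R̄ = 1010.0000 / 9 = 112.2222
UCL_MR = D₄·M̄R̄ = 3.267 × 112.2222 = 366.6300

366.630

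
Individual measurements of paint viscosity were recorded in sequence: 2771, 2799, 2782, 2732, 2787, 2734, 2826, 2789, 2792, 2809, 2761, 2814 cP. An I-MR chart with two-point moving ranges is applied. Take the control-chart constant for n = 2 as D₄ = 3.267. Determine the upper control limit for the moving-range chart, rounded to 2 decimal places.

Moving ranges: 28, 17, 50, 55, 53, 92, 37, 3, 17, 48, 53; M̄R̄ = 453.0000 / 11 = 41.1818
UCL_MR = D₄·M̄R̄ = 3.267 × 41.1818 = 134.5410

134.54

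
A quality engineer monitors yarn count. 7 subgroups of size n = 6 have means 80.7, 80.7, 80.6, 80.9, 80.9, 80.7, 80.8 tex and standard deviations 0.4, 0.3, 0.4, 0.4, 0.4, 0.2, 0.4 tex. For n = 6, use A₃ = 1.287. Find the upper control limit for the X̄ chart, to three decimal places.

X̄̄ = (80.7 + 80.7 + 80.6 + 80.9 + 80.9 + 80.7 + 80.8) / 7 = 80.7571
s̄ = (0.4 + 0.3 + 0.4 + 0.4 + 0.4 + 0.2 + 0.4) / 7 = 0.3571
UCL = X̄̄ + A₃·s̄ = 80.7571 + 1.287 × 0.3571 = 81.2168

81.217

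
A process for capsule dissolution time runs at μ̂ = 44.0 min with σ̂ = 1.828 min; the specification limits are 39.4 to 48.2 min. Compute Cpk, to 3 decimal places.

0.766

Cpu = (USL − μ̂) / (3σ̂) = (48.2 − 44.0) / (3 × 1.828) = 0.7659; Cpl = (μ̂ − LSL) / (3σ̂) = (44.0 − 39.4) / (3 × 1.828) = 0.8388; Cpk = min(Cpu, Cpl) = 0.7659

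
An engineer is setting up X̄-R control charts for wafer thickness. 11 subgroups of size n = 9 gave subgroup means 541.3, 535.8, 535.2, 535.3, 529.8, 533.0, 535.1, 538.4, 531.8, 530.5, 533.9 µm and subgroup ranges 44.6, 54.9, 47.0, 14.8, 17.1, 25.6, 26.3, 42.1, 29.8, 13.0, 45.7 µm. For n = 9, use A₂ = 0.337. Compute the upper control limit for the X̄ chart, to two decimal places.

X̄̄ = (541.3 + 535.8 + 535.2 + 535.3 + 529.8 + 533.0 + 535.1 + 538.4 + 531.8 + 530.5 + 533.9) / 11 = 5880.1000 / 11 = 534.5545
R̄ = (44.6 + 54.9 + 47.0 + 14.8 + 17.1 + 25.6 + 26.3 + 42.1 + 29.8 + 13.0 + 45.7) / 11 = 360.9000 / 11 = 32.8091
UCL = X̄̄ + A₂·R̄ = 534.5545 + 0.337 × 32.8091 = 545.6112

545.61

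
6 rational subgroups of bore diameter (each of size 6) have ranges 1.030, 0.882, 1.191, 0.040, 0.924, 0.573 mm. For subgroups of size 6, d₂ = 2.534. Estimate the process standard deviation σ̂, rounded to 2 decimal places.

0.31

R̄ = (1.030 + 0.882 + 1.191 + 0.040 + 0.924 + 0.573) / 6 = 0.7733
σ̂ = R̄ / d₂ = 0.7733 / 2.534 = 0.3052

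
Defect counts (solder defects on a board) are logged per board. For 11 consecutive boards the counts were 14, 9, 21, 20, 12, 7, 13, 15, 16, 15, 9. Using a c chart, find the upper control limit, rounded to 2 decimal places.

24.84

c̄ = (14 + 9 + 21 + 20 + 12 + 7 + 13 + 15 + 16 + 15 + 9) / 11 = 151 / 11 = 13.7273
UCL = c̄ + 3√c̄ = 13.7273 + 3 × √13.7273 = 13.7273 + 3 × 3.7050 = 24.8424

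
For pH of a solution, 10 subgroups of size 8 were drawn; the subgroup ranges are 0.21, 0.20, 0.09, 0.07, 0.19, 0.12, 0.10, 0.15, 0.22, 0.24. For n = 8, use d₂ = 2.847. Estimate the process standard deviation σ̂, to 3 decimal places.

R̄ = (0.21 + 0.20 + 0.09 + 0.07 + 0.19 + 0.12 + 0.10 + 0.15 + 0.22 + 0.24) / 10 = 0.1590
σ̂ = R̄ / d₂ = 0.1590 / 2.847 = 0.0558

0.056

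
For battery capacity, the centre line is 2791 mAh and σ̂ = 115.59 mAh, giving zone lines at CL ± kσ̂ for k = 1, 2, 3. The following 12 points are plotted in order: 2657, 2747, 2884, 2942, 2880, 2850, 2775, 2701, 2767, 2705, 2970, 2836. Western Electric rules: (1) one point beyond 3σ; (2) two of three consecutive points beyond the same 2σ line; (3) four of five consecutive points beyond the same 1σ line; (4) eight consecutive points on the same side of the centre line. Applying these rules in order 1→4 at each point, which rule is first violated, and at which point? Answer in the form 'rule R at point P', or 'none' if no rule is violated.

none

Zone of each point (C = within 1σ̂, B = 1σ̂–2σ̂, A = 2σ̂–3σ̂, * = beyond 3σ̂; sign = side of CL): 1:-B, 2:-C, 3:+C, 4:+B, 5:+C, 6:+C, 7:-C, 8:-C, 9:-C, 10:-C, 11:+B, 12:+C
No rule fires across all 12 points.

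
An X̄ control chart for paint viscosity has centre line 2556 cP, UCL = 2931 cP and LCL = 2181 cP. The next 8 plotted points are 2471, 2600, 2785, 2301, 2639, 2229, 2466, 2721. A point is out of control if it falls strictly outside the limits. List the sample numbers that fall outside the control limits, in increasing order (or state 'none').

All 8 points lie within [2181, 2931].

none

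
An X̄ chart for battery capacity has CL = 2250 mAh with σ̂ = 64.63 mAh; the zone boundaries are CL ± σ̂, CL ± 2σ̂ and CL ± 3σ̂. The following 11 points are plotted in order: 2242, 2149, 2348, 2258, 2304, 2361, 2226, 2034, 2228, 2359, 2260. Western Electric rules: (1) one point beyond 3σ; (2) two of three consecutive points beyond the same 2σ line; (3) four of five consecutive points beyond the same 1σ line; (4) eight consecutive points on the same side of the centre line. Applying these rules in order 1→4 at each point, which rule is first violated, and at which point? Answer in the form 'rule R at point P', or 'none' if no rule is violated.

rule 1 at point 8

Zone of each point (C = within 1σ̂, B = 1σ̂–2σ̂, A = 2σ̂–3σ̂, * = beyond 3σ̂; sign = side of CL): 1:-C, 2:-B, 3:+B, 4:+C, 5:+C, 6:+B, 7:-C, 8:-*, 9:-C, 10:+B, 11:+C
Rule 1 (one point beyond the 3σ limits) is satisfied at point 8.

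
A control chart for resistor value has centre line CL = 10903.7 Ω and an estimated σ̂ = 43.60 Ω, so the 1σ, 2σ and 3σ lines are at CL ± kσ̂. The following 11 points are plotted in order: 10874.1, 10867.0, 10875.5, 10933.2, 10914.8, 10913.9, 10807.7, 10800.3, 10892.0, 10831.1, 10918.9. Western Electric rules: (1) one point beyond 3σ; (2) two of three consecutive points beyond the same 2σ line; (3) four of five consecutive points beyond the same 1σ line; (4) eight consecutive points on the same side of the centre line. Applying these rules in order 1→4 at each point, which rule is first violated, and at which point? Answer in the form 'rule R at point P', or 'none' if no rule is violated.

Zone of each point (C = within 1σ̂, B = 1σ̂–2σ̂, A = 2σ̂–3σ̂, * = beyond 3σ̂; sign = side of CL): 1:-C, 2:-C, 3:-C, 4:+C, 5:+C, 6:+C, 7:-A, 8:-A, 9:-C, 10:-B, 11:+C
Rule 2 (two of three consecutive points beyond the same 2σ limit) is satisfied at point 8.

rule 2 at point 8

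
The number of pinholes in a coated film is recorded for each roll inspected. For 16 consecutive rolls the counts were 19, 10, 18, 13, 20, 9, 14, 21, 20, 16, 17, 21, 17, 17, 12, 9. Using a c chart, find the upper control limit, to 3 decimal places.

27.742

c̄ = (19 + 10 + 18 + 13 + 20 + 9 + 14 + 21 + 20 + 16 + 17 + 21 + 17 + 17 + 12 + 9) / 16 = 253 / 16 = 15.8125
UCL = c̄ + 3√c̄ = 15.8125 + 3 × √15.8125 = 15.8125 + 3 × 3.9765 = 27.7420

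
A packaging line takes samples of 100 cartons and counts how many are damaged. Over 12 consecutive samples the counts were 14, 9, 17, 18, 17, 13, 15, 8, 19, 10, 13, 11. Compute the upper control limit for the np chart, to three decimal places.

23.972

p̄ = Σdᵢ / (k·n) = 164 / (12 × 100) = 0.13667
UCL = np̄ + 3·√(np̄(1−p̄)) = 13.6667 + 3 × √(13.6667×0.86333) = 13.6667 + 3 × 3.4350 = 23.9715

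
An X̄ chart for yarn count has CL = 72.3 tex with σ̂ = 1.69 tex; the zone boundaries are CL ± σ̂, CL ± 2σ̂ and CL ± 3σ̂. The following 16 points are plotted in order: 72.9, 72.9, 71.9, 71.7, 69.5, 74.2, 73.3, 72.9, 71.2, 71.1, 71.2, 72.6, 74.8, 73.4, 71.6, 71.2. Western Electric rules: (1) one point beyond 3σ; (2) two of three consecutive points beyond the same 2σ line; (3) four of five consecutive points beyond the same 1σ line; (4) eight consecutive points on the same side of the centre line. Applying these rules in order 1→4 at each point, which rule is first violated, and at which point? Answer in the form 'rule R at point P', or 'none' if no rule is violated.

Zone of each point (C = within 1σ̂, B = 1σ̂–2σ̂, A = 2σ̂–3σ̂, * = beyond 3σ̂; sign = side of CL): 1:+C, 2:+C, 3:-C, 4:-C, 5:-B, 6:+B, 7:+C, 8:+C, 9:-C, 10:-C, 11:-C, 12:+C, 13:+B, 14:+C, 15:-C, 16:-C
No rule fires across all 16 points.

none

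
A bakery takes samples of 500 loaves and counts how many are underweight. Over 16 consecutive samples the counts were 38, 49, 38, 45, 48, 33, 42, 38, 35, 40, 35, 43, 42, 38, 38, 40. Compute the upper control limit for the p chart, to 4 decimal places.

p̄ = Σdᵢ / (k·n) = 642 / (16 × 500) = 0.08025
UCL = p̄ + 3·√(p̄(1−p̄)/n) = 0.08025 + 3 × √(0.08025×0.91975/500) = 0.08025 + 3 × 0.01215 = 0.11670

0.1167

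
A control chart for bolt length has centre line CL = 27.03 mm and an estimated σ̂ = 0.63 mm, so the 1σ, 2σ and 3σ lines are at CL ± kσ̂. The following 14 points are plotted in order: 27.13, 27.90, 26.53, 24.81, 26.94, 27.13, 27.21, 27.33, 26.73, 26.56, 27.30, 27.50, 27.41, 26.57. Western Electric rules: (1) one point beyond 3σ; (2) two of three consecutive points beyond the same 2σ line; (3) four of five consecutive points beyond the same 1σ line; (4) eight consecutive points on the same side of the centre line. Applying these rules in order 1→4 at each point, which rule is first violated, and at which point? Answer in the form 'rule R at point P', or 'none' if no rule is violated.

Zone of each point (C = within 1σ̂, B = 1σ̂–2σ̂, A = 2σ̂–3σ̂, * = beyond 3σ̂; sign = side of CL): 1:+C, 2:+B, 3:-C, 4:-*, 5:-C, 6:+C, 7:+C, 8:+C, 9:-C, 10:-C, 11:+C, 12:+C, 13:+C, 14:-C
Rule 1 (one point beyond the 3σ limits) is satisfied at point 4.

rule 1 at point 4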